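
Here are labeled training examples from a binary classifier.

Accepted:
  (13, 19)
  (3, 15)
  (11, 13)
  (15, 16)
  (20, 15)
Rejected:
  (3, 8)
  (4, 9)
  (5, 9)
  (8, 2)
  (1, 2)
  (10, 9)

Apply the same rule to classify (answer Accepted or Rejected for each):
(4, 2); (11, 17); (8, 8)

Rejected, Accepted, Rejected

The classifier is using: second ≥ 10.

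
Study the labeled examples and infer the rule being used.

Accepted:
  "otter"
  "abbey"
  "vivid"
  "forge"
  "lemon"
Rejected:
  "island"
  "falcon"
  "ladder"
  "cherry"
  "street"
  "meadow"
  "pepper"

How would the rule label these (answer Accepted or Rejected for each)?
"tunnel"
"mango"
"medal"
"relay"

Rejected, Accepted, Accepted, Accepted

The rule appears to be: odd length.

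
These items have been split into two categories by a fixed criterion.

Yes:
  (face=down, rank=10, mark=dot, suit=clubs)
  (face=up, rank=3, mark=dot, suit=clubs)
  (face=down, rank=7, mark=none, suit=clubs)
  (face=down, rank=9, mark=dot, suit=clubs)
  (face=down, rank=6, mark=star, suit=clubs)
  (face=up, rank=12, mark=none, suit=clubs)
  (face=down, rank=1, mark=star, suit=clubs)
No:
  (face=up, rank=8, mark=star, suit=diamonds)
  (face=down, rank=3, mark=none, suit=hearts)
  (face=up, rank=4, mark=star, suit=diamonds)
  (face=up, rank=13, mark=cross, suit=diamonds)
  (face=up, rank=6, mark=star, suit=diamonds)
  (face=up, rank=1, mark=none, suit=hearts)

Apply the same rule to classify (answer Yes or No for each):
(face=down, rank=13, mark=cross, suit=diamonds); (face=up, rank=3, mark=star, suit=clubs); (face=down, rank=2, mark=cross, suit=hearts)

The common property of the 'Yes' items is: suit is clubs. No 'No' item has it.
(face=down, rank=13, mark=cross, suit=diamonds) → suit is diamonds → No. (face=up, rank=3, mark=star, suit=clubs) → suit is clubs → Yes. (face=down, rank=2, mark=cross, suit=hearts) → suit is hearts → No.

No, Yes, No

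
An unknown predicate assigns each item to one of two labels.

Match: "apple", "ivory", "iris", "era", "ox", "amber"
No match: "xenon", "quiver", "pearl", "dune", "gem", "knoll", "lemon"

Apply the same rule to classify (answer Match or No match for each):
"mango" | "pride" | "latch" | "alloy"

No match, No match, No match, Match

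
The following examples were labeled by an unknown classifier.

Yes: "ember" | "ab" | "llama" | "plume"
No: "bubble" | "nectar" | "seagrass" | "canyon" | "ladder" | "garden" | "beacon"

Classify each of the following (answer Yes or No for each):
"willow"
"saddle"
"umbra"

No, No, Yes

A rule that fits every label: length ≤ 5 — true of each 'Yes' example, false of each 'No' one.
"willow": length 6, does not pass → No. "saddle": length 6, does not pass → No. "umbra": length 5, has this property → Yes.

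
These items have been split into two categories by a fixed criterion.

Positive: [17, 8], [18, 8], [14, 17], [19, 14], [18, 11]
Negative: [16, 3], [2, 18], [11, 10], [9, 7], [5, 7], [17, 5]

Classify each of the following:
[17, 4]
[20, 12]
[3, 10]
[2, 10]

The common property of the 'Positive' items is: sum ≥ 25. No 'Negative' item has it.
[17, 4] → 17+4 = 21 → Negative.
[20, 12] → 20+12 = 32 → Positive.
[3, 10] → 3+10 = 13 → Negative.
[2, 10] → 2+10 = 12 → Negative.

Negative, Positive, Negative, Negative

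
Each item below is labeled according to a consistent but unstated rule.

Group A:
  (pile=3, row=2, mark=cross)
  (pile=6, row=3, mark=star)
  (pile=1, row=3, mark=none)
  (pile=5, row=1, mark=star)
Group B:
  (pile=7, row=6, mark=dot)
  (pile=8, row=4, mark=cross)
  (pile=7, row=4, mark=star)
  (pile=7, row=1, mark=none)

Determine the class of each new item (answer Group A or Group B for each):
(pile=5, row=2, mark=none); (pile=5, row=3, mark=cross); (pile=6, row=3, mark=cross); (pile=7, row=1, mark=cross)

Group A, Group A, Group A, Group B

'Group A' ⟺ pile ≤ 6.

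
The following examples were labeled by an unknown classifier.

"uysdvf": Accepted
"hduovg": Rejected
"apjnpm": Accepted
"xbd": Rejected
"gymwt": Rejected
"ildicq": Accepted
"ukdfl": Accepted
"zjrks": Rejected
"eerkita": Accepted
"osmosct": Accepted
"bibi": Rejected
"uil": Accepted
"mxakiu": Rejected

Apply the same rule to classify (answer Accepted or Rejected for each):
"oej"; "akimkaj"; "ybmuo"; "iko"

The rule appears to be: starts with a vowel.
"oej" → starts with 'o' → Accepted. "akimkaj" → starts with 'a' → Accepted. "ybmuo" → starts with 'y' → Rejected. "iko" → starts with 'i' → Accepted.

Accepted, Accepted, Rejected, Accepted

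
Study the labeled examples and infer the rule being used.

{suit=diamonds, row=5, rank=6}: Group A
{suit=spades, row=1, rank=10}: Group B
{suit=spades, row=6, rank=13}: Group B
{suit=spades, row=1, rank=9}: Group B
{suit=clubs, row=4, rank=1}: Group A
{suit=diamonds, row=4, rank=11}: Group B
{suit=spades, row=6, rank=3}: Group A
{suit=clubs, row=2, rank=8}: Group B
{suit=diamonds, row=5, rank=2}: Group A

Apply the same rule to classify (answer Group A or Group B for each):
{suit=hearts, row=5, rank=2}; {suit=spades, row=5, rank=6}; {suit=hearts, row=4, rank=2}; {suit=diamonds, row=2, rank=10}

Group A, Group A, Group A, Group B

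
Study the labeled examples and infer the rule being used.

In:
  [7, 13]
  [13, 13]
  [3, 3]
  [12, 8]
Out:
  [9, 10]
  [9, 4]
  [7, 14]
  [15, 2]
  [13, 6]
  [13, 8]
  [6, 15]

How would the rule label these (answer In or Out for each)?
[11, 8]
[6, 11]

Out, Out

The common property of the 'In' items is: sum is even. No 'Out' item has it.
[11, 8]: Out (11+8 = 19).
[6, 11]: Out (6+11 = 17).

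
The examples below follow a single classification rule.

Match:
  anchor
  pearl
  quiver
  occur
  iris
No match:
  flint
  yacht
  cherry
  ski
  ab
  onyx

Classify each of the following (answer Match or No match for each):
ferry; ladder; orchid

No match, Match, Match

'Match' ⟺ has ≥ 2 vowels.
ferry — 1 vowel, hence No match. ladder — 2 vowels, hence Match. orchid — 2 vowels, hence Match.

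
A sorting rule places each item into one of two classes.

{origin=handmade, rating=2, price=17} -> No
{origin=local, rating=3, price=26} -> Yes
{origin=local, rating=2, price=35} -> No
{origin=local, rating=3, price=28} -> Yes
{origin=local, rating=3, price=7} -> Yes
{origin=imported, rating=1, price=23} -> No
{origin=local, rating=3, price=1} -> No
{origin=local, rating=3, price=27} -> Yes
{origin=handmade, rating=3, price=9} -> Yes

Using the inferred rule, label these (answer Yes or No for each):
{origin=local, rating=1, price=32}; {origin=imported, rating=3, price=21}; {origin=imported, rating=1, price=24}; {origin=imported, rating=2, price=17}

The simplest hypothesis consistent with all the labels is: rating = 3 AND price ≥ 7.
{origin=local, rating=1, price=32} — rating = 1, price = 32, hence No. {origin=imported, rating=3, price=21} — rating = 3, price = 21, hence Yes. {origin=imported, rating=1, price=24} — rating = 1, price = 24, hence No. {origin=imported, rating=2, price=17} — rating = 2, price = 17, hence No.

No, Yes, No, No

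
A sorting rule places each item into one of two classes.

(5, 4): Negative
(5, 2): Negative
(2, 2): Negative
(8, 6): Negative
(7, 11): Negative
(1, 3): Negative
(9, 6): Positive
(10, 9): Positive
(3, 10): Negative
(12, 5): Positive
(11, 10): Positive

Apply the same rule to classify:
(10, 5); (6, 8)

Positive, Negative

The pattern is that an item is 'Positive' exactly when: first ≥ 9.
(10, 5) → first 10 → Positive.
(6, 8) → first 6 → Negative.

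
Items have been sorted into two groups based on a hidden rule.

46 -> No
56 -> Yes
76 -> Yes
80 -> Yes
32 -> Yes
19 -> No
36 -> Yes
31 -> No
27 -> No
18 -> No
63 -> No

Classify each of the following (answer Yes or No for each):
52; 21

Every 'Yes' example satisfies: multiple of 4. None of the 'No' examples do.
52: 52 = 4·13, matches → Yes.
21: 21 = 4·5 + 1, does not satisfy this → No.

Yes, No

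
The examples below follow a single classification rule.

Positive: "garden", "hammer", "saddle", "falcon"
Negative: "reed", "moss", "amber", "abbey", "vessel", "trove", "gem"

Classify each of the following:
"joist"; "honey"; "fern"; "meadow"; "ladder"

Negative, Negative, Negative, Positive, Positive

A rule that fits every label: even length AND contains 'a' — true of each 'Positive' example, false of each 'Negative' one.
"joist": length 5, no 'a', fails the rule → Negative.
"honey": length 5, no 'a', fails the rule → Negative.
"fern": length 4, no 'a', fails the rule → Negative.
"meadow": length 6, has 'a', fits → Positive.
"ladder": length 6, has 'a', fits → Positive.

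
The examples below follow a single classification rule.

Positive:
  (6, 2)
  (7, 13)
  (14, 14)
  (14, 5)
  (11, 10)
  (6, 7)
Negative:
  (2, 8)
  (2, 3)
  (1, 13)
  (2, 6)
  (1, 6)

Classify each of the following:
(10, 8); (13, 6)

The simplest hypothesis consistent with all the labels is: first ≥ 3.
(10, 8) → first 10 → Positive.
(13, 6) → first 13 → Positive.

Positive, Positive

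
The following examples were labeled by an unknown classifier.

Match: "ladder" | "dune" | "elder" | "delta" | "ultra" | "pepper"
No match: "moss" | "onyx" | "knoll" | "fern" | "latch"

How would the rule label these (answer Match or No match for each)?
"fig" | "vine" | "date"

'Match' ⟺ has ≥ 2 vowels.
No match: "fig", since 1 vowel. Match: "vine", since 2 vowels. Match: "date", since 2 vowels.

No match, Match, Match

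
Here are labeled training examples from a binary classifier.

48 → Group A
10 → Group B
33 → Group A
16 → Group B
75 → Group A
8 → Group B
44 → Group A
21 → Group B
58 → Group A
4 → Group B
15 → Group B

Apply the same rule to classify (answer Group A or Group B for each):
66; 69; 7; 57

One predicate separates the groups cleanly: at least 33.
66: 66 ≥ 33, passes → Group A. 69: 69 ≥ 33, passes → Group A. 7: 7 < 33, doesn't match → Group B. 57: 57 ≥ 33, passes → Group A.

Group A, Group A, Group B, Group A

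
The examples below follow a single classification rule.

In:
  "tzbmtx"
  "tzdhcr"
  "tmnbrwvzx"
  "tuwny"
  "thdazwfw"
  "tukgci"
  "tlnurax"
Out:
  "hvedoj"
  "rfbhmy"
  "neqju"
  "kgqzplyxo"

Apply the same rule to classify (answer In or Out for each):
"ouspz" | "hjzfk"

Out, Out

The common property of the 'In' items is: contains 't'. No 'Out' item has it.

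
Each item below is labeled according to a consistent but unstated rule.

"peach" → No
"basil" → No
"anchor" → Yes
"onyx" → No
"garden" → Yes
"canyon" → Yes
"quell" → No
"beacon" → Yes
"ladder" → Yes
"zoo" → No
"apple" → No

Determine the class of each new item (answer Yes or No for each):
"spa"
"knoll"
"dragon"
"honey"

No, No, Yes, No

Rule: length 6. This holds for each 'Yes' example and fails for each 'No' one.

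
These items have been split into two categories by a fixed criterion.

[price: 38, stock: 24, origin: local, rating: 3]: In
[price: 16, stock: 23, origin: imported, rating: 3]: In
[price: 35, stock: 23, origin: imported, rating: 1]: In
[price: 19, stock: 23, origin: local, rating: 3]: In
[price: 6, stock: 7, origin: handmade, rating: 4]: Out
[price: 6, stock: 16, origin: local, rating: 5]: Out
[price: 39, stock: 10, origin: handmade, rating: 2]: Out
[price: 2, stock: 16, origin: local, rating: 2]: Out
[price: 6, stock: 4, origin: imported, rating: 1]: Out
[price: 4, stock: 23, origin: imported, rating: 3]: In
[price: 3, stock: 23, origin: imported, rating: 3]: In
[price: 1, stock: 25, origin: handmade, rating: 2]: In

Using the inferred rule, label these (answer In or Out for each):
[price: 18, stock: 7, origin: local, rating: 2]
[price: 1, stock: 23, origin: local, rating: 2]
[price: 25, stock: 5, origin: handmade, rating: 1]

Out, In, Out

The pattern is that an item is 'In' exactly when: stock ≥ 23.
[price: 18, stock: 7, origin: local, rating: 2]: stock = 7, does not fit → Out. [price: 1, stock: 23, origin: local, rating: 2]: stock = 23, meets the rule → In. [price: 25, stock: 5, origin: handmade, rating: 1]: stock = 5, does not fit → Out.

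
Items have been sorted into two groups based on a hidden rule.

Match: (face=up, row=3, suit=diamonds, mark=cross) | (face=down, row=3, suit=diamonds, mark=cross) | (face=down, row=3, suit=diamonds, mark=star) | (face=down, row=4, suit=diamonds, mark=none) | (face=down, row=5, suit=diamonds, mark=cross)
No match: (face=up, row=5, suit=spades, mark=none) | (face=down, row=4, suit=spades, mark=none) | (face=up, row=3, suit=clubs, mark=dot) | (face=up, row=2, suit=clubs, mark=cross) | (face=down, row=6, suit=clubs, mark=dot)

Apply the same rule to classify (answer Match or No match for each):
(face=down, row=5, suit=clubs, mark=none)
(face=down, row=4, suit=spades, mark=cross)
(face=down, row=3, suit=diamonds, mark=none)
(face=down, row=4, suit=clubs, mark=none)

The classifier is using: suit is diamonds.
(face=down, row=5, suit=clubs, mark=none) — suit is clubs, hence No match. (face=down, row=4, suit=spades, mark=cross) — suit is spades, hence No match. (face=down, row=3, suit=diamonds, mark=none) — suit is diamonds, hence Match. (face=down, row=4, suit=clubs, mark=none) — suit is clubs, hence No match.

No match, No match, Match, No match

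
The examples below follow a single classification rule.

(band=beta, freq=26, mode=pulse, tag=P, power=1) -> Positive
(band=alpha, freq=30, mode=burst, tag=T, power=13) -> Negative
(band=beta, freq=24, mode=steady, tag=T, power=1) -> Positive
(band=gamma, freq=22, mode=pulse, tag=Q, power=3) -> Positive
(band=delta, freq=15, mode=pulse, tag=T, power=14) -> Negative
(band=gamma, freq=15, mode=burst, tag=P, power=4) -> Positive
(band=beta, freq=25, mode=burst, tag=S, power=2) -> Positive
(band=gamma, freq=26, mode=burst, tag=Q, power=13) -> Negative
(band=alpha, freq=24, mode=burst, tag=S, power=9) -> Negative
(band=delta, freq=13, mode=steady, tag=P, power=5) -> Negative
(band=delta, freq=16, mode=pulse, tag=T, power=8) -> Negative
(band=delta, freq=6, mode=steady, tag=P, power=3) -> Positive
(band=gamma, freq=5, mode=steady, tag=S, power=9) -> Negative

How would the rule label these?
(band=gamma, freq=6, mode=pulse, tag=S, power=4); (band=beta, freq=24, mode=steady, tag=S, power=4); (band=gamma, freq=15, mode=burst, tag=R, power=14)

Positive, Positive, Negative

Rule: power ≤ 4. This holds for each 'Positive' example and fails for each 'Negative' one.
(band=gamma, freq=6, mode=pulse, tag=S, power=4) — power = 4, hence Positive.
(band=beta, freq=24, mode=steady, tag=S, power=4) — power = 4, hence Positive.
(band=gamma, freq=15, mode=burst, tag=R, power=14) — power = 14, hence Negative.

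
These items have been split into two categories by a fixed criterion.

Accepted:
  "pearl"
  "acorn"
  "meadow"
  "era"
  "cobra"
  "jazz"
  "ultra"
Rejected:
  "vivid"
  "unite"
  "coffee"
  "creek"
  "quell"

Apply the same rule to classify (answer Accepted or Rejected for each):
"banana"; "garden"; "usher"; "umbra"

The common property of the 'Accepted' items is: contains 'a'. No 'Rejected' item has it.
"banana": has 'a' — has this property, so Accepted.
"garden": has 'a' — has this property, so Accepted.
"usher": no 'a' — fails this test, so Rejected.
"umbra": has 'a' — has this property, so Accepted.

Accepted, Accepted, Rejected, Accepted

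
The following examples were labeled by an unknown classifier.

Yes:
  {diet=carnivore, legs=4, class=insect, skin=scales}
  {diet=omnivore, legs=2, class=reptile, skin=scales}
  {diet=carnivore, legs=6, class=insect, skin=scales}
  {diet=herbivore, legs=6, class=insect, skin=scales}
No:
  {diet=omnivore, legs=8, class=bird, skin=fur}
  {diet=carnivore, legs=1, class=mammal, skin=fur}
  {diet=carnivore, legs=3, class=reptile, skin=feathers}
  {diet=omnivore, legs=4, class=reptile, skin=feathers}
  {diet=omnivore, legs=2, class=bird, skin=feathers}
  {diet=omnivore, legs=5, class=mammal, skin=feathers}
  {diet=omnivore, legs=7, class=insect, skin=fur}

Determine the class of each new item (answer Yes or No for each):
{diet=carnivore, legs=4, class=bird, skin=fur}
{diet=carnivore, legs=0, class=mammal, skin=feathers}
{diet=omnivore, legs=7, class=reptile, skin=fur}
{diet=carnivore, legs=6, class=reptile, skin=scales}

No, No, No, Yes

Rule: skin is scales. This holds for each 'Yes' example and fails for each 'No' one.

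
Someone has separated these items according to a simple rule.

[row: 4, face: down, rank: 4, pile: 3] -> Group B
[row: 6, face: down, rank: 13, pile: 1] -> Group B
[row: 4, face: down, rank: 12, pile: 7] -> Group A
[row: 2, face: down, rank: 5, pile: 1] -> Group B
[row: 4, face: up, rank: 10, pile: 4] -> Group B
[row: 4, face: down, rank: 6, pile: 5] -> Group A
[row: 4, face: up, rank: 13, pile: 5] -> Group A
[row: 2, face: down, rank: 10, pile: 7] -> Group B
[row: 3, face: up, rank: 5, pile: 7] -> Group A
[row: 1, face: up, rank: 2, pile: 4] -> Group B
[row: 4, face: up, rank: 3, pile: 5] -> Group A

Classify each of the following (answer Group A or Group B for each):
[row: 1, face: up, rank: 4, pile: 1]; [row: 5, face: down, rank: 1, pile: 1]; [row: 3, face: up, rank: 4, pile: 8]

'Group A' ⟺ row ≥ 3 AND pile ≥ 5.
[row: 1, face: up, rank: 4, pile: 1]: Group B (row = 1, pile = 1). [row: 5, face: down, rank: 1, pile: 1]: Group B (row = 5, pile = 1). [row: 3, face: up, rank: 4, pile: 8]: Group A (row = 3, pile = 8).

Group B, Group B, Group A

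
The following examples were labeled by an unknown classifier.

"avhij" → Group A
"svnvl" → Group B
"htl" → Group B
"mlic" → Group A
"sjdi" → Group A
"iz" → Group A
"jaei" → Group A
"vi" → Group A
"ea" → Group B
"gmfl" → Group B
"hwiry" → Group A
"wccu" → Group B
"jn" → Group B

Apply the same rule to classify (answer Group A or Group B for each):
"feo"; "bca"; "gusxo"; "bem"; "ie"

Group B, Group B, Group B, Group B, Group A

The simplest hypothesis consistent with all the labels is: contains 'i'.
"feo" — no 'i', hence Group B.
"bca" — no 'i', hence Group B.
"gusxo" — no 'i', hence Group B.
"bem" — no 'i', hence Group B.
"ie" — has 'i', hence Group A.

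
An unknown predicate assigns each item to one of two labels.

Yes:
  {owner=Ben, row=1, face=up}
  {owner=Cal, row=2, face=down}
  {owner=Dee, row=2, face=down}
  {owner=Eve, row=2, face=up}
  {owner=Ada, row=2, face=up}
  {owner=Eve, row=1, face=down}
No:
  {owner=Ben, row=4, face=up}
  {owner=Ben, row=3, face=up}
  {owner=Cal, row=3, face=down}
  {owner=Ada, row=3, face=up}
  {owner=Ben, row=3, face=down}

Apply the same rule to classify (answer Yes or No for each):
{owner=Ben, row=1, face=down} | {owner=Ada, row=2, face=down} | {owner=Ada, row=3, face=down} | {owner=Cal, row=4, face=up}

The rule appears to be: row ≤ 2.

Yes, Yes, No, No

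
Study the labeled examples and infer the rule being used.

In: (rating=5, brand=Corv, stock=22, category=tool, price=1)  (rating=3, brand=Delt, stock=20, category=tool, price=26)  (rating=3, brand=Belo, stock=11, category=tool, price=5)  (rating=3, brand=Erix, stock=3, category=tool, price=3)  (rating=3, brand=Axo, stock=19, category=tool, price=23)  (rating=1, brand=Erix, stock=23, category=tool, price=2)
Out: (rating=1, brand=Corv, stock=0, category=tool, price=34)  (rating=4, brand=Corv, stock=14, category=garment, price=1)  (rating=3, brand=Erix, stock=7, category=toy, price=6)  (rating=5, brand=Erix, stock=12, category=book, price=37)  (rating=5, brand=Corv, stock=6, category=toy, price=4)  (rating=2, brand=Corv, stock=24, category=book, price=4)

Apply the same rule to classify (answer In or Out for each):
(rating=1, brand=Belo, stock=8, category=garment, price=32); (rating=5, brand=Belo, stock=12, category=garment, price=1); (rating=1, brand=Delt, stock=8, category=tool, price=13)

Out, Out, In

The rule appears to be: category is tool AND stock ≥ 3.
(rating=1, brand=Belo, stock=8, category=garment, price=32): category is garment, stock = 8 — does not pass, so Out. (rating=5, brand=Belo, stock=12, category=garment, price=1): category is garment, stock = 12 — does not pass, so Out. (rating=1, brand=Delt, stock=8, category=tool, price=13): category is tool, stock = 8 — qualifies, so In.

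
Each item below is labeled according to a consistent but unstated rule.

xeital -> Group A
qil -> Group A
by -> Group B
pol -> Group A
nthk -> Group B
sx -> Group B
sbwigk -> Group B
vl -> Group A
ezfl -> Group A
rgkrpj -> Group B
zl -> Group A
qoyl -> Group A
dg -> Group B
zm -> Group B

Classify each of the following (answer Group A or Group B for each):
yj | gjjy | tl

Group B, Group B, Group A

The simplest hypothesis consistent with all the labels is: contains 'l'.
yj: no 'l', doesn't qualify → Group B.
gjjy: no 'l', doesn't qualify → Group B.
tl: has 'l', fits → Group A.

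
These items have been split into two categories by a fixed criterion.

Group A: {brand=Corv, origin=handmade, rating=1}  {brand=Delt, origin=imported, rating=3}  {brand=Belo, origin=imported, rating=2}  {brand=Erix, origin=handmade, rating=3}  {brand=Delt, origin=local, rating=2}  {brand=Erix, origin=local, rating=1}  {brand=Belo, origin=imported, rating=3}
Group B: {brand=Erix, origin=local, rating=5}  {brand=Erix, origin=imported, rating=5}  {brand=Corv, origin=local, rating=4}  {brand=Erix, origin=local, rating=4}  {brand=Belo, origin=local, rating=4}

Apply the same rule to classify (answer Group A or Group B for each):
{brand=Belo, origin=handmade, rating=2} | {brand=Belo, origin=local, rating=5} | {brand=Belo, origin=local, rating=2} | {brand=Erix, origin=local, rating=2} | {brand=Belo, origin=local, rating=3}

Group A, Group B, Group A, Group A, Group A

The pattern is that an item is 'Group A' exactly when: rating ≤ 3.
{brand=Belo, origin=handmade, rating=2} — rating = 2, hence Group A.
{brand=Belo, origin=local, rating=5} — rating = 5, hence Group B.
{brand=Belo, origin=local, rating=2} — rating = 2, hence Group A.
{brand=Erix, origin=local, rating=2} — rating = 2, hence Group A.
{brand=Belo, origin=local, rating=3} — rating = 3, hence Group A.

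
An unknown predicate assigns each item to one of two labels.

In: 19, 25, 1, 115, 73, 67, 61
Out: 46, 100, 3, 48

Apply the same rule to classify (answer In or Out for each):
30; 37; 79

Out, In, In

The simplest hypothesis consistent with all the labels is: ≡ 1 (mod 6).
Out: 30, since 30 mod 6 = 0.
In: 37, since 37 mod 6 = 1.
In: 79, since 79 mod 6 = 1.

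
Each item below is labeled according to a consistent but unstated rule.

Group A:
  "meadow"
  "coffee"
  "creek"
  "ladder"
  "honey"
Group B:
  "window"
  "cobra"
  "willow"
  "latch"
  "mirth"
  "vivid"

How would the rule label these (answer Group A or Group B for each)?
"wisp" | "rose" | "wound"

Group B, Group A, Group B

The simplest hypothesis consistent with all the labels is: contains 'e'.
"wisp": no 'e' — does not satisfy this, so Group B. "rose": has 'e' — meets the rule, so Group A. "wound": no 'e' — does not satisfy this, so Group B.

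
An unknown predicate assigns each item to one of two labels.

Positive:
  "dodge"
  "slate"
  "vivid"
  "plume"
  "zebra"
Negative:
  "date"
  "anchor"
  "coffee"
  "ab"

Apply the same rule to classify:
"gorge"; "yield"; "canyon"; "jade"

'Positive' ⟺ odd length.
"gorge": length 5, checks out → Positive.
"yield": length 5, checks out → Positive.
"canyon": length 6, fails this test → Negative.
"jade": length 4, fails this test → Negative.

Positive, Positive, Negative, Negative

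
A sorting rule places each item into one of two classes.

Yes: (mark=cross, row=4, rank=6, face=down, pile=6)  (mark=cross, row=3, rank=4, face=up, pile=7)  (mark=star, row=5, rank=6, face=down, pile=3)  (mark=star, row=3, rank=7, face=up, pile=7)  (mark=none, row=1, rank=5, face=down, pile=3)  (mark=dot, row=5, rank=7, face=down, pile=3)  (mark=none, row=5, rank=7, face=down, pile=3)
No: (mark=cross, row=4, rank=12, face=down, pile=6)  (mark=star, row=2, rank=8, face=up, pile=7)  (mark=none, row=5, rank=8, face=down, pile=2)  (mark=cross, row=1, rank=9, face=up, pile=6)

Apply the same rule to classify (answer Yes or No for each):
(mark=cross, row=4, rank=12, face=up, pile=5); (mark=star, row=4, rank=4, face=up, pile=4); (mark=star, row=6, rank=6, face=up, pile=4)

'Yes' ⟺ rank ≤ 7.
(mark=cross, row=4, rank=12, face=up, pile=5): rank = 12 — doesn't match, so No.
(mark=star, row=4, rank=4, face=up, pile=4): rank = 4 — meets the rule, so Yes.
(mark=star, row=6, rank=6, face=up, pile=4): rank = 6 — meets the rule, so Yes.

No, Yes, Yes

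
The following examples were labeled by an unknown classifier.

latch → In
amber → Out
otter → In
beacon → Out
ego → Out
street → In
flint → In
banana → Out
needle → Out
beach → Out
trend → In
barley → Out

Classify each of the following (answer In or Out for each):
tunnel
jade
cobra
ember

In, Out, Out, Out

The common property of the 'In' items is: contains 't'. No 'Out' item has it.
tunnel: has 't', matches → In. jade: no 't', fails the rule → Out. cobra: no 't', fails the rule → Out. ember: no 't', fails the rule → Out.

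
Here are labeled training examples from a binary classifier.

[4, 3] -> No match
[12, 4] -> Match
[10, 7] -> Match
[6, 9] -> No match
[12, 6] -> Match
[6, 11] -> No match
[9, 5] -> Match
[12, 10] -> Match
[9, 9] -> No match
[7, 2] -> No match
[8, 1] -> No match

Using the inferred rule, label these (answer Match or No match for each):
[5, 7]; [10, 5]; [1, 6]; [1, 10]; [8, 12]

No match, Match, No match, No match, No match

Every 'Match' example satisfies: first > second AND sum ≥ 14. None of the 'No match' examples do.
No match: [5, 7], since 5 < 7, 5+7 = 12.
Match: [10, 5], since 10 > 5, 10+5 = 15.
No match: [1, 6], since 1 < 6, 1+6 = 7.
No match: [1, 10], since 1 < 10, 1+10 = 11.
No match: [8, 12], since 8 < 12, 8+12 = 20.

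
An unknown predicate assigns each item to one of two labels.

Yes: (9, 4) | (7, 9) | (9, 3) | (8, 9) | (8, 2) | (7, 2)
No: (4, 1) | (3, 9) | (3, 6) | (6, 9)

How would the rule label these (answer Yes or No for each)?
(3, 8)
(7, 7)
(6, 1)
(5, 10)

No, Yes, No, No

The classifier is using: first ≥ 7.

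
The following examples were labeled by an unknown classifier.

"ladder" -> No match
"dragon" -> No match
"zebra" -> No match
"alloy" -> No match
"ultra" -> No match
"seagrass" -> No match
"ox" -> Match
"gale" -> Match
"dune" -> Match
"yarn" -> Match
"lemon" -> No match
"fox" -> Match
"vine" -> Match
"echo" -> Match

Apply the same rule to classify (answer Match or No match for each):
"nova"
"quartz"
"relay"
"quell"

One predicate separates the groups cleanly: length ≤ 4.

Match, No match, No match, No match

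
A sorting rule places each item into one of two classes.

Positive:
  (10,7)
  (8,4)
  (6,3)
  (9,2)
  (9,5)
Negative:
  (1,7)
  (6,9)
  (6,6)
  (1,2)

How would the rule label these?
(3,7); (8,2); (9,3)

Negative, Positive, Positive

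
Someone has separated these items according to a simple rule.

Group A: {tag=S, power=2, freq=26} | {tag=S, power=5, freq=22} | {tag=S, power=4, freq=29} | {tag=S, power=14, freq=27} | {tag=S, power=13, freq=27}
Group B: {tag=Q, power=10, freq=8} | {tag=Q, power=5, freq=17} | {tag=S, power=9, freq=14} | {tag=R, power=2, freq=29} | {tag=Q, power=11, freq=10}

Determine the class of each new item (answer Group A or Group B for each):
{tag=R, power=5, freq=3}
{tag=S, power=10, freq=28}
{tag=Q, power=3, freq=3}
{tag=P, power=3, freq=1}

All 'Group A' examples share one property — tag is S AND freq ≥ 17 — and every 'Group B' example lacks it.
{tag=R, power=5, freq=3} — tag is R, freq = 3, hence Group B.
{tag=S, power=10, freq=28} — tag is S, freq = 28, hence Group A.
{tag=Q, power=3, freq=3} — tag is Q, freq = 3, hence Group B.
{tag=P, power=3, freq=1} — tag is P, freq = 1, hence Group B.

Group B, Group A, Group B, Group B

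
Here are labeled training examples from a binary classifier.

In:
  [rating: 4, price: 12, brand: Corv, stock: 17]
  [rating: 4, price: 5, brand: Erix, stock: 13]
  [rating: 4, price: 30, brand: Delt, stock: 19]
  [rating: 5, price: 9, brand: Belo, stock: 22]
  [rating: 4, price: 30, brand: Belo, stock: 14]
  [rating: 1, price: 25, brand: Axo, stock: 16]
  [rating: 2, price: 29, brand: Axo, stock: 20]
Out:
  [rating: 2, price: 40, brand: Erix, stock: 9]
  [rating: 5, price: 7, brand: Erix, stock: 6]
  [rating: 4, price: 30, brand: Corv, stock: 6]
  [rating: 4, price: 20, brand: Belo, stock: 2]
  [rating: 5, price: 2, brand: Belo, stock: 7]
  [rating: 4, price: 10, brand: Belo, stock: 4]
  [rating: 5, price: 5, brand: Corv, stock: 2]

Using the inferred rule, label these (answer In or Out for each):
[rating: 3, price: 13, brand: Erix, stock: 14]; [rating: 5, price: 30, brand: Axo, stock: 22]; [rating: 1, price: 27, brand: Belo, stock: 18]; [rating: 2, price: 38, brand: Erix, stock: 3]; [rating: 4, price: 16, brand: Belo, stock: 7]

In, In, In, Out, Out

The distinguishing property — stock ≥ 13 — holds for all the 'In' cases and none of the 'Out' cases.
[rating: 3, price: 13, brand: Erix, stock: 14]: stock = 14 — meets the rule, so In.
[rating: 5, price: 30, brand: Axo, stock: 22]: stock = 22 — meets the rule, so In.
[rating: 1, price: 27, brand: Belo, stock: 18]: stock = 18 — meets the rule, so In.
[rating: 2, price: 38, brand: Erix, stock: 3]: stock = 3 — fails the rule, so Out.
[rating: 4, price: 16, brand: Belo, stock: 7]: stock = 7 — fails the rule, so Out.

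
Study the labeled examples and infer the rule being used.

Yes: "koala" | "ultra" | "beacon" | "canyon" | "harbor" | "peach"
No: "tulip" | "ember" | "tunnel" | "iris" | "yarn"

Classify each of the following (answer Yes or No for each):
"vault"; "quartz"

The common property of the 'Yes' items is: length ≥ 5 AND contains 'a'. No 'No' item has it.
"vault": Yes (length 5, has 'a').
"quartz": Yes (length 6, has 'a').

Yes, Yes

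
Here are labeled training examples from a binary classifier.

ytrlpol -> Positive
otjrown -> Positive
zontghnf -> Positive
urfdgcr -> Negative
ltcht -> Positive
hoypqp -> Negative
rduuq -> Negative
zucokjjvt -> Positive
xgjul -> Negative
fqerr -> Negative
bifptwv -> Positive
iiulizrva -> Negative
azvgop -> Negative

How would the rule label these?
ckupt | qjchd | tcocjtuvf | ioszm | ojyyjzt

Looking at the examples, the only property every 'Positive' case has and every 'Negative' case lacks is: contains 't'.
ckupt: has 't', fits → Positive. qjchd: no 't', does not fit → Negative. tcocjtuvf: has 't', fits → Positive. ioszm: no 't', does not fit → Negative. ojyyjzt: has 't', fits → Positive.

Positive, Negative, Positive, Negative, Positive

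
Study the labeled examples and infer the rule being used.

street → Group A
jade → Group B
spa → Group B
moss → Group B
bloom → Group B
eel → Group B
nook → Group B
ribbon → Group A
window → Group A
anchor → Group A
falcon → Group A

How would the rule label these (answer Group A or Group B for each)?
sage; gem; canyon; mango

Group B, Group B, Group A, Group B

One predicate separates the groups cleanly: length 6.
sage: length 4, does not satisfy this → Group B. gem: length 3, does not satisfy this → Group B. canyon: length 6, checks out → Group A. mango: length 5, does not satisfy this → Group B.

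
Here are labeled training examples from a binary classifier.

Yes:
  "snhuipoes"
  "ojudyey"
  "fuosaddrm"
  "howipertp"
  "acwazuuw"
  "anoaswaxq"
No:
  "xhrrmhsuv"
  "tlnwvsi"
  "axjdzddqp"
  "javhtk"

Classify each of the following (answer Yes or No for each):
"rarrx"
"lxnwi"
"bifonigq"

No, No, Yes

A rule that fits every label: has ≥ 2 vowels — true of each 'Yes' example, false of each 'No' one.
No: "rarrx", since 1 vowel. No: "lxnwi", since 1 vowel. Yes: "bifonigq", since 3 vowels.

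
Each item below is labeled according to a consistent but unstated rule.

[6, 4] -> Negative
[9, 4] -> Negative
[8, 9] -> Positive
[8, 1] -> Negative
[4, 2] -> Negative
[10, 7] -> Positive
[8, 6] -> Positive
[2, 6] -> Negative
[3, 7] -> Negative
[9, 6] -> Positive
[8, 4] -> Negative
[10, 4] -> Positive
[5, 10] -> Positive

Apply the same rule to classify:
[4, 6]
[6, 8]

Negative, Positive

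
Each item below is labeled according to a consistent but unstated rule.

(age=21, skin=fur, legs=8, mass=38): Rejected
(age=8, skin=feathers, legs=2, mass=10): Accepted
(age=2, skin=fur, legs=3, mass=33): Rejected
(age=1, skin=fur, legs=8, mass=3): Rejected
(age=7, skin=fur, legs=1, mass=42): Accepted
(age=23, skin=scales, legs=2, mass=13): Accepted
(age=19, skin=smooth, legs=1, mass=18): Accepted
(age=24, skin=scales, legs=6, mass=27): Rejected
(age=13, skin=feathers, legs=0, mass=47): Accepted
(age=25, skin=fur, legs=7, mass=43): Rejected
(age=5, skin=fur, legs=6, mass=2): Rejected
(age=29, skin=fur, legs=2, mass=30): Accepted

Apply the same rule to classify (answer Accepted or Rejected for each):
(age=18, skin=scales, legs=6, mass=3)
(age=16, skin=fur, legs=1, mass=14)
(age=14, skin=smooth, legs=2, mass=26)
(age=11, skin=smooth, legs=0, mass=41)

Rejected, Accepted, Accepted, Accepted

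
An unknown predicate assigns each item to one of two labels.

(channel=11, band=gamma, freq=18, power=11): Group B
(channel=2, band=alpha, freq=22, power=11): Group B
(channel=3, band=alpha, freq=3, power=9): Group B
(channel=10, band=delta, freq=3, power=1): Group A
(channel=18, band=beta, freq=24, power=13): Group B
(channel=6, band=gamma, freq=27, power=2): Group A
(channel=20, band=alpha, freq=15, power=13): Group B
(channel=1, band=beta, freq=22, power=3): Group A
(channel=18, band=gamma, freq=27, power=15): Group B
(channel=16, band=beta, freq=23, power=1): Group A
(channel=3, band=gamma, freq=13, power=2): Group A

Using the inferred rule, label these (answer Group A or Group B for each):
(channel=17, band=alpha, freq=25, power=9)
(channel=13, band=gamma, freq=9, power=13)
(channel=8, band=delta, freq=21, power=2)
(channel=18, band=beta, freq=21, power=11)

'Group A' ⟺ power ≤ 3.
(channel=17, band=alpha, freq=25, power=9): Group B (power = 9).
(channel=13, band=gamma, freq=9, power=13): Group B (power = 13).
(channel=8, band=delta, freq=21, power=2): Group A (power = 2).
(channel=18, band=beta, freq=21, power=11): Group B (power = 11).

Group B, Group B, Group A, Group B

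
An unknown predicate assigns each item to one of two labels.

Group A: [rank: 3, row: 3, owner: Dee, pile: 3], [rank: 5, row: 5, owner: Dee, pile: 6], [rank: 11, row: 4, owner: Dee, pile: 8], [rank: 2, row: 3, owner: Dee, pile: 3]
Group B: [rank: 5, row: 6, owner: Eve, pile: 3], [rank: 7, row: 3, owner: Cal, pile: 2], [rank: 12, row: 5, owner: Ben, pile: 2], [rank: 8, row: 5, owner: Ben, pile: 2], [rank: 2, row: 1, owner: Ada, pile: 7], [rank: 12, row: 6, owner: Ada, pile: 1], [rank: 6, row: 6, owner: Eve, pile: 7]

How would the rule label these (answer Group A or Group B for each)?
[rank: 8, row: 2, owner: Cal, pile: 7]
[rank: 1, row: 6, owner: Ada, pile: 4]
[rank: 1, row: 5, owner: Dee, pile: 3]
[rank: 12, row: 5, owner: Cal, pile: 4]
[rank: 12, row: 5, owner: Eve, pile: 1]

Group B, Group B, Group A, Group B, Group B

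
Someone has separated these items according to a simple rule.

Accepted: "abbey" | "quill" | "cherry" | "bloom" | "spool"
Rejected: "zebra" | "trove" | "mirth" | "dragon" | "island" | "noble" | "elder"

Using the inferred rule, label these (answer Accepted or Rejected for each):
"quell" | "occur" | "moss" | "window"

One predicate separates the groups cleanly: has a double letter.
"quell": 'll' doubled, has this property → Accepted. "occur": 'cc' doubled, has this property → Accepted. "moss": 'ss' doubled, has this property → Accepted. "window": no doubled letter, does not fit → Rejected.

Accepted, Accepted, Accepted, Rejected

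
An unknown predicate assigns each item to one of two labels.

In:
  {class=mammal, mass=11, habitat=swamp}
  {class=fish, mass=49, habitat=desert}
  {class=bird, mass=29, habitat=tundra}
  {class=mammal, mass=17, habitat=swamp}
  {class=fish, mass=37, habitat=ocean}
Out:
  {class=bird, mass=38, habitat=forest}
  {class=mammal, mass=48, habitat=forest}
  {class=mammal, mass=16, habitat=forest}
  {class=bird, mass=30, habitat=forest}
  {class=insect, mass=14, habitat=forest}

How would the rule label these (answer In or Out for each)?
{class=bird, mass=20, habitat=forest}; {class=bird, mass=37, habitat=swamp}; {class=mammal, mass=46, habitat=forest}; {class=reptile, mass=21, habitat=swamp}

Out, In, Out, In

Every 'In' example satisfies: mass is odd. None of the 'Out' examples do.
{class=bird, mass=20, habitat=forest} — mass = 20, hence Out.
{class=bird, mass=37, habitat=swamp} — mass = 37, hence In.
{class=mammal, mass=46, habitat=forest} — mass = 46, hence Out.
{class=reptile, mass=21, habitat=swamp} — mass = 21, hence In.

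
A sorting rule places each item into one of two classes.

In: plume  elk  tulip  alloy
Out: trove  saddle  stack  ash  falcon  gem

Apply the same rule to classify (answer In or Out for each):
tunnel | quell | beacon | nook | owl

Out, In, Out, Out, In

A rule that fits every label: odd length AND contains 'l' — true of each 'In' example, false of each 'Out' one.
tunnel — length 6, has 'l', hence Out. quell — length 5, has 'l', hence In. beacon — length 6, no 'l', hence Out. nook — length 4, no 'l', hence Out. owl — length 3, has 'l', hence In.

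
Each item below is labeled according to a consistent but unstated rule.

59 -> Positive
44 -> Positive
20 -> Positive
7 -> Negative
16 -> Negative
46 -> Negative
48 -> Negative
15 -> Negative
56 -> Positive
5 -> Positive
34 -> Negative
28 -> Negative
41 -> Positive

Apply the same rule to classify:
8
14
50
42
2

Positive, Positive, Positive, Negative, Positive

The common property of the 'Positive' items is: ≡ 2 (mod 3). No 'Negative' item has it.
Positive: 8, since 8 mod 3 = 2.
Positive: 14, since 14 mod 3 = 2.
Positive: 50, since 50 mod 3 = 2.
Negative: 42, since 42 mod 3 = 0.
Positive: 2, since 2 mod 3 = 2.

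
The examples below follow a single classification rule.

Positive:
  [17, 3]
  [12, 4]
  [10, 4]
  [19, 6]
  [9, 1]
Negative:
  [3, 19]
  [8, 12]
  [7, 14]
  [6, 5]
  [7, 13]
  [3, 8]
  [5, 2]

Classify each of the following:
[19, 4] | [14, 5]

Positive, Positive

Every 'Positive' example satisfies: first ≥ 9. None of the 'Negative' examples do.
[19, 4] — first 19, hence Positive. [14, 5] — first 14, hence Positive.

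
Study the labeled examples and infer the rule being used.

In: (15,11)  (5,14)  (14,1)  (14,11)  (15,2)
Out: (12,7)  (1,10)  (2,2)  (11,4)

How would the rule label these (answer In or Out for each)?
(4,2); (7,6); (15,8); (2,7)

Out, Out, In, Out

The common property of the 'In' items is: max ≥ 14. No 'Out' item has it.
(4,2): Out (max 4).
(7,6): Out (max 7).
(15,8): In (max 15).
(2,7): Out (max 7).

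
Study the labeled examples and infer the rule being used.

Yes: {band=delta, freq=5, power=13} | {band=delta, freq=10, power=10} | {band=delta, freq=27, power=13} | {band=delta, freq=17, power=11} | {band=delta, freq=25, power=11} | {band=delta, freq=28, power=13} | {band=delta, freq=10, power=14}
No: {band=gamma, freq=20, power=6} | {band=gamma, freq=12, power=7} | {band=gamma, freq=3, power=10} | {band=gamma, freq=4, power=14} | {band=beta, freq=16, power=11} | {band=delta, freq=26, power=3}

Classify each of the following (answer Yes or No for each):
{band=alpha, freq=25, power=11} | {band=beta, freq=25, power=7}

No, No

All 'Yes' examples share one property — band is delta AND power ≥ 6 — and every 'No' example lacks it.
{band=alpha, freq=25, power=11} — band is alpha, power = 11, hence No.
{band=beta, freq=25, power=7} — band is beta, power = 7, hence No.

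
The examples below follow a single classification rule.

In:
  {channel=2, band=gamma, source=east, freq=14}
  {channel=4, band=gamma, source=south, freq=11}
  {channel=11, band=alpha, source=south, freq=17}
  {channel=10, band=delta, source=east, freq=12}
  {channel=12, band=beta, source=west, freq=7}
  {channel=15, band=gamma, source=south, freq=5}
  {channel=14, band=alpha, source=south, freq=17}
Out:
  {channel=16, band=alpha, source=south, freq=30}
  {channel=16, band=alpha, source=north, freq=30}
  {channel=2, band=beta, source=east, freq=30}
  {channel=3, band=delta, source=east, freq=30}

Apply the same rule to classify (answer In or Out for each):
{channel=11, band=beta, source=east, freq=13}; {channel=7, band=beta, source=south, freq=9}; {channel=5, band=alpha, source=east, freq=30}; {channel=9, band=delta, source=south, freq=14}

In, In, Out, In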